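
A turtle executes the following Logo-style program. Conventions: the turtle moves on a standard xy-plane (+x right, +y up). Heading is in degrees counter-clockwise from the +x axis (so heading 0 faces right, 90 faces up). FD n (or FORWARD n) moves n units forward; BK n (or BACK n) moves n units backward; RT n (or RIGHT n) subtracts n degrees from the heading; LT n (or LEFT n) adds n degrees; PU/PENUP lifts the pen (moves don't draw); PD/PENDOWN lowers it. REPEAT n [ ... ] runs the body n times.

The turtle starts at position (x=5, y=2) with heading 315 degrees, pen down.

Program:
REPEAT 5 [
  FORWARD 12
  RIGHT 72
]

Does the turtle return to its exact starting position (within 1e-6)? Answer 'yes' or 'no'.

Answer: yes

Derivation:
Executing turtle program step by step:
Start: pos=(5,2), heading=315, pen down
REPEAT 5 [
  -- iteration 1/5 --
  FD 12: (5,2) -> (13.485,-6.485) [heading=315, draw]
  RT 72: heading 315 -> 243
  -- iteration 2/5 --
  FD 12: (13.485,-6.485) -> (8.037,-17.177) [heading=243, draw]
  RT 72: heading 243 -> 171
  -- iteration 3/5 --
  FD 12: (8.037,-17.177) -> (-3.815,-15.3) [heading=171, draw]
  RT 72: heading 171 -> 99
  -- iteration 4/5 --
  FD 12: (-3.815,-15.3) -> (-5.692,-3.448) [heading=99, draw]
  RT 72: heading 99 -> 27
  -- iteration 5/5 --
  FD 12: (-5.692,-3.448) -> (5,2) [heading=27, draw]
  RT 72: heading 27 -> 315
]
Final: pos=(5,2), heading=315, 5 segment(s) drawn

Start position: (5, 2)
Final position: (5, 2)
Distance = 0; < 1e-6 -> CLOSED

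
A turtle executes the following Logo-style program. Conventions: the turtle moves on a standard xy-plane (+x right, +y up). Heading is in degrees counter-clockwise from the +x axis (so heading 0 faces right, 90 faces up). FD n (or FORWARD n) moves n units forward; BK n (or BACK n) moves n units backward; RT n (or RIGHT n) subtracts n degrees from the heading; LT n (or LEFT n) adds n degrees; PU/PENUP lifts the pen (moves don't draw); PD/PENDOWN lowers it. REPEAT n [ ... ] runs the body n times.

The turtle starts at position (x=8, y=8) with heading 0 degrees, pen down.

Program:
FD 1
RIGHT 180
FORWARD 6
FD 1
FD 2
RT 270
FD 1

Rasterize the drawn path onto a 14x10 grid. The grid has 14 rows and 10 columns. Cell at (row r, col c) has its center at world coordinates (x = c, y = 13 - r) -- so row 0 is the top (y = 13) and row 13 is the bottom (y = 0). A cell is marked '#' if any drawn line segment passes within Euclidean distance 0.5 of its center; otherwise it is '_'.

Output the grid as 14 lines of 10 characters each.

Segment 0: (8,8) -> (9,8)
Segment 1: (9,8) -> (3,8)
Segment 2: (3,8) -> (2,8)
Segment 3: (2,8) -> (0,8)
Segment 4: (0,8) -> (0,7)

Answer: __________
__________
__________
__________
__________
##########
#_________
__________
__________
__________
__________
__________
__________
__________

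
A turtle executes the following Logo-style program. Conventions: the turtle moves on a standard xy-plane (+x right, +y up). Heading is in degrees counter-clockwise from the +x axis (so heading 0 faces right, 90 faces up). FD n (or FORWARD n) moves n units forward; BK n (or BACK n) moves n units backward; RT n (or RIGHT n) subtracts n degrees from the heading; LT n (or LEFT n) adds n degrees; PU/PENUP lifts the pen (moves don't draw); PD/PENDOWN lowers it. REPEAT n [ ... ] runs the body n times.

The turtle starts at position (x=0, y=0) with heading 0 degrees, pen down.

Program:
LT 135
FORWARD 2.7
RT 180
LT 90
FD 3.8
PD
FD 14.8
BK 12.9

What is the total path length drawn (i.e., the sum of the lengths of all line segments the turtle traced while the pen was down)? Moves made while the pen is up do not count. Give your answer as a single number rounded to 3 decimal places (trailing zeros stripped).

Executing turtle program step by step:
Start: pos=(0,0), heading=0, pen down
LT 135: heading 0 -> 135
FD 2.7: (0,0) -> (-1.909,1.909) [heading=135, draw]
RT 180: heading 135 -> 315
LT 90: heading 315 -> 45
FD 3.8: (-1.909,1.909) -> (0.778,4.596) [heading=45, draw]
PD: pen down
FD 14.8: (0.778,4.596) -> (11.243,15.061) [heading=45, draw]
BK 12.9: (11.243,15.061) -> (2.121,5.94) [heading=45, draw]
Final: pos=(2.121,5.94), heading=45, 4 segment(s) drawn

Segment lengths:
  seg 1: (0,0) -> (-1.909,1.909), length = 2.7
  seg 2: (-1.909,1.909) -> (0.778,4.596), length = 3.8
  seg 3: (0.778,4.596) -> (11.243,15.061), length = 14.8
  seg 4: (11.243,15.061) -> (2.121,5.94), length = 12.9
Total = 34.2

Answer: 34.2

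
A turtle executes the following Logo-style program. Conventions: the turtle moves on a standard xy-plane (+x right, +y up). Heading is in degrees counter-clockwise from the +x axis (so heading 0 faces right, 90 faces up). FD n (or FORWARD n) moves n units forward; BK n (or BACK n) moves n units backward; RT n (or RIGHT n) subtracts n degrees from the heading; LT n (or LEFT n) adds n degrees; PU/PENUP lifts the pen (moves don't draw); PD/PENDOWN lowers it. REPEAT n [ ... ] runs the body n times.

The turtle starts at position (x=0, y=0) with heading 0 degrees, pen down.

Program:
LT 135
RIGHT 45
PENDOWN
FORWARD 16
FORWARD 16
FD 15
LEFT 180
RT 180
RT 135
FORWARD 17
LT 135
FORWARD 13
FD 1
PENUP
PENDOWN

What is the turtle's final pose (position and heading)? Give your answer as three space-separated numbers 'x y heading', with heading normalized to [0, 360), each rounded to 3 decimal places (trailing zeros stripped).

Answer: 12.021 48.979 90

Derivation:
Executing turtle program step by step:
Start: pos=(0,0), heading=0, pen down
LT 135: heading 0 -> 135
RT 45: heading 135 -> 90
PD: pen down
FD 16: (0,0) -> (0,16) [heading=90, draw]
FD 16: (0,16) -> (0,32) [heading=90, draw]
FD 15: (0,32) -> (0,47) [heading=90, draw]
LT 180: heading 90 -> 270
RT 180: heading 270 -> 90
RT 135: heading 90 -> 315
FD 17: (0,47) -> (12.021,34.979) [heading=315, draw]
LT 135: heading 315 -> 90
FD 13: (12.021,34.979) -> (12.021,47.979) [heading=90, draw]
FD 1: (12.021,47.979) -> (12.021,48.979) [heading=90, draw]
PU: pen up
PD: pen down
Final: pos=(12.021,48.979), heading=90, 6 segment(s) drawn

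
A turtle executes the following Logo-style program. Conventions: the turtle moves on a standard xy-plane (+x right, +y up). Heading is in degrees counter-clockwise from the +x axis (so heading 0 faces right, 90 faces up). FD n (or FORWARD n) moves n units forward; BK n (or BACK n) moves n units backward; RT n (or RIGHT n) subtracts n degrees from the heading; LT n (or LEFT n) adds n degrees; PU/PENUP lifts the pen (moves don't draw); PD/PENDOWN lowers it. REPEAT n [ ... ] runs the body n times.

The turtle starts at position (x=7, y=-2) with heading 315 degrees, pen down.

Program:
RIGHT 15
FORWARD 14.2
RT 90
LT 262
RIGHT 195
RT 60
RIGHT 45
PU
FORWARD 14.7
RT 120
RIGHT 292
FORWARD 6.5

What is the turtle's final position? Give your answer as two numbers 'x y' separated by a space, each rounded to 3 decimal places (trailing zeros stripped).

Executing turtle program step by step:
Start: pos=(7,-2), heading=315, pen down
RT 15: heading 315 -> 300
FD 14.2: (7,-2) -> (14.1,-14.298) [heading=300, draw]
RT 90: heading 300 -> 210
LT 262: heading 210 -> 112
RT 195: heading 112 -> 277
RT 60: heading 277 -> 217
RT 45: heading 217 -> 172
PU: pen up
FD 14.7: (14.1,-14.298) -> (-0.457,-12.252) [heading=172, move]
RT 120: heading 172 -> 52
RT 292: heading 52 -> 120
FD 6.5: (-0.457,-12.252) -> (-3.707,-6.623) [heading=120, move]
Final: pos=(-3.707,-6.623), heading=120, 1 segment(s) drawn

Answer: -3.707 -6.623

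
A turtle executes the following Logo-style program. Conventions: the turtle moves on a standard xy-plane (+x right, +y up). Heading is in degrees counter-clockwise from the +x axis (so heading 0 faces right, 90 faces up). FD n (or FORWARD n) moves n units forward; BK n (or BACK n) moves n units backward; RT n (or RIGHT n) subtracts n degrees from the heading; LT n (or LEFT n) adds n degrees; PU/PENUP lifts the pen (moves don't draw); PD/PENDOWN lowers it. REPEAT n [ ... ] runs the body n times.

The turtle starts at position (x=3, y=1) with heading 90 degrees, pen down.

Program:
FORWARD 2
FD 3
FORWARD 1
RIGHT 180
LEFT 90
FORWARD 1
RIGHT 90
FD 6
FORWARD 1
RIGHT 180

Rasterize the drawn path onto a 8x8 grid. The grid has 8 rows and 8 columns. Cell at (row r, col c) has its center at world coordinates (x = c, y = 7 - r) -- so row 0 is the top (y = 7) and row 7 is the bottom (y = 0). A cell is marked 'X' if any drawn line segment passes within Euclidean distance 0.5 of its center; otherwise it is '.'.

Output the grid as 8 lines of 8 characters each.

Answer: ...XX...
...XX...
...XX...
...XX...
...XX...
...XX...
...XX...
....X...

Derivation:
Segment 0: (3,1) -> (3,3)
Segment 1: (3,3) -> (3,6)
Segment 2: (3,6) -> (3,7)
Segment 3: (3,7) -> (4,7)
Segment 4: (4,7) -> (4,1)
Segment 5: (4,1) -> (4,0)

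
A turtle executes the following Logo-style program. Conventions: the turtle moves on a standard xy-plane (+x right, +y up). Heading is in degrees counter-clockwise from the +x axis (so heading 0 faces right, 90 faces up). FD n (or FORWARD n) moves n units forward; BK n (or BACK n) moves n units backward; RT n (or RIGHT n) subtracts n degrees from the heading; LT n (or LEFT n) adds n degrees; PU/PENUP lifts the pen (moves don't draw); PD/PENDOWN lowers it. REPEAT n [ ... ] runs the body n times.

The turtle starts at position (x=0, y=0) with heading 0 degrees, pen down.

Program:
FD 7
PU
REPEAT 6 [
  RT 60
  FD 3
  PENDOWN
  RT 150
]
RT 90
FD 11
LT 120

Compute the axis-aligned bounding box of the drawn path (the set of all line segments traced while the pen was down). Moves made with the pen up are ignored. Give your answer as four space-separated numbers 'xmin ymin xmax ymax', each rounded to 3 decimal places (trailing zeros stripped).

Executing turtle program step by step:
Start: pos=(0,0), heading=0, pen down
FD 7: (0,0) -> (7,0) [heading=0, draw]
PU: pen up
REPEAT 6 [
  -- iteration 1/6 --
  RT 60: heading 0 -> 300
  FD 3: (7,0) -> (8.5,-2.598) [heading=300, move]
  PD: pen down
  RT 150: heading 300 -> 150
  -- iteration 2/6 --
  RT 60: heading 150 -> 90
  FD 3: (8.5,-2.598) -> (8.5,0.402) [heading=90, draw]
  PD: pen down
  RT 150: heading 90 -> 300
  -- iteration 3/6 --
  RT 60: heading 300 -> 240
  FD 3: (8.5,0.402) -> (7,-2.196) [heading=240, draw]
  PD: pen down
  RT 150: heading 240 -> 90
  -- iteration 4/6 --
  RT 60: heading 90 -> 30
  FD 3: (7,-2.196) -> (9.598,-0.696) [heading=30, draw]
  PD: pen down
  RT 150: heading 30 -> 240
  -- iteration 5/6 --
  RT 60: heading 240 -> 180
  FD 3: (9.598,-0.696) -> (6.598,-0.696) [heading=180, draw]
  PD: pen down
  RT 150: heading 180 -> 30
  -- iteration 6/6 --
  RT 60: heading 30 -> 330
  FD 3: (6.598,-0.696) -> (9.196,-2.196) [heading=330, draw]
  PD: pen down
  RT 150: heading 330 -> 180
]
RT 90: heading 180 -> 90
FD 11: (9.196,-2.196) -> (9.196,8.804) [heading=90, draw]
LT 120: heading 90 -> 210
Final: pos=(9.196,8.804), heading=210, 7 segment(s) drawn

Segment endpoints: x in {0, 6.598, 7, 7, 8.5, 9.196, 9.196, 9.598}, y in {-2.598, -2.196, -2.196, -0.696, -0.696, 0, 0.402, 8.804}
xmin=0, ymin=-2.598, xmax=9.598, ymax=8.804

Answer: 0 -2.598 9.598 8.804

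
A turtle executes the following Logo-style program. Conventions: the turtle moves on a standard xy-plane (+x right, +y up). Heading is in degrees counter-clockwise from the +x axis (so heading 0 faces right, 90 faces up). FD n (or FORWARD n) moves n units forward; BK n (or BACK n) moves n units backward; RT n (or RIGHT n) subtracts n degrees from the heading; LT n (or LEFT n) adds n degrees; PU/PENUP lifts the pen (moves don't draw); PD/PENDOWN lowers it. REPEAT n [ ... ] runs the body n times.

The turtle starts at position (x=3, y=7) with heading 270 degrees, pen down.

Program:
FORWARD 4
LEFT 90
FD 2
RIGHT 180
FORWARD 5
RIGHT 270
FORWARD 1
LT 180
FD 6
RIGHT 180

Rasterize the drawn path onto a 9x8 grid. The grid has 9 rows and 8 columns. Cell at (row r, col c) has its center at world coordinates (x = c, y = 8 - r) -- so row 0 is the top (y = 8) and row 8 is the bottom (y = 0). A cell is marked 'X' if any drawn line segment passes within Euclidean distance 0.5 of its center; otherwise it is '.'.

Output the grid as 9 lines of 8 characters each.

Answer: X.......
X..X....
X..X....
X..X....
X..X....
XXXXXX..
X.......
........
........

Derivation:
Segment 0: (3,7) -> (3,3)
Segment 1: (3,3) -> (5,3)
Segment 2: (5,3) -> (-0,3)
Segment 3: (-0,3) -> (-0,2)
Segment 4: (-0,2) -> (-0,8)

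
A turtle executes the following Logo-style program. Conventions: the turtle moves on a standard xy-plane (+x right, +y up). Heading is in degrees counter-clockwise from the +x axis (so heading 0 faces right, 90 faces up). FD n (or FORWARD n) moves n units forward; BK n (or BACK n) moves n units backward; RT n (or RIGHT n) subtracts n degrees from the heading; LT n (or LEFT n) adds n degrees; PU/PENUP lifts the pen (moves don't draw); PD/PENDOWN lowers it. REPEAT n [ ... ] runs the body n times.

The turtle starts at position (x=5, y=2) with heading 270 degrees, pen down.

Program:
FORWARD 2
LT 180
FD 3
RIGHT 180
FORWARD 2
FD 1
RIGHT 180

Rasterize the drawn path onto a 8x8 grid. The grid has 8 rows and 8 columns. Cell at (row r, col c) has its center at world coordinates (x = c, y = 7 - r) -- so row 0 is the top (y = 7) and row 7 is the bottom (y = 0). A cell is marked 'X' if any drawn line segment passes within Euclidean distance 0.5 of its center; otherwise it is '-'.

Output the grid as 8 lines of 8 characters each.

Segment 0: (5,2) -> (5,0)
Segment 1: (5,0) -> (5,3)
Segment 2: (5,3) -> (5,1)
Segment 3: (5,1) -> (5,0)

Answer: --------
--------
--------
--------
-----X--
-----X--
-----X--
-----X--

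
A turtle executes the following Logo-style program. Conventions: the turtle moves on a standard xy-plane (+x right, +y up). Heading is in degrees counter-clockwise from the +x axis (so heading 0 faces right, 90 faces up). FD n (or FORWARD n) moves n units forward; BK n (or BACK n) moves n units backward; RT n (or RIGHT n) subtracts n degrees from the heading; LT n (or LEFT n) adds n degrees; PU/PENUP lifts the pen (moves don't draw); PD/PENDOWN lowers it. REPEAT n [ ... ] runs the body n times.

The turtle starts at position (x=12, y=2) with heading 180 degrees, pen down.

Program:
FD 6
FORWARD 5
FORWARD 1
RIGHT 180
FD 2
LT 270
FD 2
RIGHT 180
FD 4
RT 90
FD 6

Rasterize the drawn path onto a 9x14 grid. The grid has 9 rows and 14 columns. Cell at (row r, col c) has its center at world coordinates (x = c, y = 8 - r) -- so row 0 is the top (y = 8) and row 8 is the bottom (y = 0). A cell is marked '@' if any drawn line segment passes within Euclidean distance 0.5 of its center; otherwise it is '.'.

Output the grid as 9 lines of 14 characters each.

Answer: ..............
..............
..............
..............
..@@@@@@@.....
..@...........
@@@@@@@@@@@@@.
..@...........
..@...........

Derivation:
Segment 0: (12,2) -> (6,2)
Segment 1: (6,2) -> (1,2)
Segment 2: (1,2) -> (0,2)
Segment 3: (0,2) -> (2,2)
Segment 4: (2,2) -> (2,0)
Segment 5: (2,0) -> (2,4)
Segment 6: (2,4) -> (8,4)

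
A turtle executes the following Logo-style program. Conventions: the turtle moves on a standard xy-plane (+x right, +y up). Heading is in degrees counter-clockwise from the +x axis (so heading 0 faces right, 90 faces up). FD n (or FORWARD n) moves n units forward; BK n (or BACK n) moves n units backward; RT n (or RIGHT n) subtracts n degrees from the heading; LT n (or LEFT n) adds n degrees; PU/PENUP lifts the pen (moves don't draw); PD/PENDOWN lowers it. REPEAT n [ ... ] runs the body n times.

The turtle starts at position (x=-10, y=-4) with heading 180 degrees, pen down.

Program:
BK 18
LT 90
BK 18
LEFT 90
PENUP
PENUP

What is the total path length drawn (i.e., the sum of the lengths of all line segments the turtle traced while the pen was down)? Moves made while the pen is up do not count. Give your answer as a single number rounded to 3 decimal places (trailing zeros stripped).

Answer: 36

Derivation:
Executing turtle program step by step:
Start: pos=(-10,-4), heading=180, pen down
BK 18: (-10,-4) -> (8,-4) [heading=180, draw]
LT 90: heading 180 -> 270
BK 18: (8,-4) -> (8,14) [heading=270, draw]
LT 90: heading 270 -> 0
PU: pen up
PU: pen up
Final: pos=(8,14), heading=0, 2 segment(s) drawn

Segment lengths:
  seg 1: (-10,-4) -> (8,-4), length = 18
  seg 2: (8,-4) -> (8,14), length = 18
Total = 36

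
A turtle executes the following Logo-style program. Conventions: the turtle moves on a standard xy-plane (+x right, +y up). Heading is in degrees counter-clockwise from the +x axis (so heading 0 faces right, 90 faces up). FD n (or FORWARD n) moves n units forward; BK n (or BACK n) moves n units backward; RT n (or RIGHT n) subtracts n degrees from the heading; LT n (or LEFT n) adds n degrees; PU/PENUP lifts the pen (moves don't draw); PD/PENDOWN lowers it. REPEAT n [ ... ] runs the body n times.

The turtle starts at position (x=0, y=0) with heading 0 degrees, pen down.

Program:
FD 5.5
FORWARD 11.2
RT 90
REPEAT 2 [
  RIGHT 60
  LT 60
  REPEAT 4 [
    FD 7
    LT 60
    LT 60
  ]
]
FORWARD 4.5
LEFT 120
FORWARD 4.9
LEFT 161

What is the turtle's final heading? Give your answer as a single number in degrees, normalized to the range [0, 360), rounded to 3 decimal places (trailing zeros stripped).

Answer: 71

Derivation:
Executing turtle program step by step:
Start: pos=(0,0), heading=0, pen down
FD 5.5: (0,0) -> (5.5,0) [heading=0, draw]
FD 11.2: (5.5,0) -> (16.7,0) [heading=0, draw]
RT 90: heading 0 -> 270
REPEAT 2 [
  -- iteration 1/2 --
  RT 60: heading 270 -> 210
  LT 60: heading 210 -> 270
  REPEAT 4 [
    -- iteration 1/4 --
    FD 7: (16.7,0) -> (16.7,-7) [heading=270, draw]
    LT 60: heading 270 -> 330
    LT 60: heading 330 -> 30
    -- iteration 2/4 --
    FD 7: (16.7,-7) -> (22.762,-3.5) [heading=30, draw]
    LT 60: heading 30 -> 90
    LT 60: heading 90 -> 150
    -- iteration 3/4 --
    FD 7: (22.762,-3.5) -> (16.7,0) [heading=150, draw]
    LT 60: heading 150 -> 210
    LT 60: heading 210 -> 270
    -- iteration 4/4 --
    FD 7: (16.7,0) -> (16.7,-7) [heading=270, draw]
    LT 60: heading 270 -> 330
    LT 60: heading 330 -> 30
  ]
  -- iteration 2/2 --
  RT 60: heading 30 -> 330
  LT 60: heading 330 -> 30
  REPEAT 4 [
    -- iteration 1/4 --
    FD 7: (16.7,-7) -> (22.762,-3.5) [heading=30, draw]
    LT 60: heading 30 -> 90
    LT 60: heading 90 -> 150
    -- iteration 2/4 --
    FD 7: (22.762,-3.5) -> (16.7,0) [heading=150, draw]
    LT 60: heading 150 -> 210
    LT 60: heading 210 -> 270
    -- iteration 3/4 --
    FD 7: (16.7,0) -> (16.7,-7) [heading=270, draw]
    LT 60: heading 270 -> 330
    LT 60: heading 330 -> 30
    -- iteration 4/4 --
    FD 7: (16.7,-7) -> (22.762,-3.5) [heading=30, draw]
    LT 60: heading 30 -> 90
    LT 60: heading 90 -> 150
  ]
]
FD 4.5: (22.762,-3.5) -> (18.865,-1.25) [heading=150, draw]
LT 120: heading 150 -> 270
FD 4.9: (18.865,-1.25) -> (18.865,-6.15) [heading=270, draw]
LT 161: heading 270 -> 71
Final: pos=(18.865,-6.15), heading=71, 12 segment(s) drawn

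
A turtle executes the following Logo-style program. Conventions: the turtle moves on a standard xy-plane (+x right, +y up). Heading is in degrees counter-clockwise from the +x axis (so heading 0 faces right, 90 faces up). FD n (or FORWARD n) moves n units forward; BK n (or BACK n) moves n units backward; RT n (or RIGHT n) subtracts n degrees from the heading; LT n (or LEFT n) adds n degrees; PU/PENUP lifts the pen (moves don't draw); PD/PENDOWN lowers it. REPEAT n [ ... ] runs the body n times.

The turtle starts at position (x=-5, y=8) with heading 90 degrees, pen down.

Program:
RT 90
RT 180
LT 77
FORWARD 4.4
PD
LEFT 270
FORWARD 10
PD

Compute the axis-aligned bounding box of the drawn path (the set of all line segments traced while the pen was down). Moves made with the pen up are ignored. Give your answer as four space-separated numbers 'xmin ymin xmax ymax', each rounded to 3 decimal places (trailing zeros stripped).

Answer: -15.733 3.713 -5 8

Derivation:
Executing turtle program step by step:
Start: pos=(-5,8), heading=90, pen down
RT 90: heading 90 -> 0
RT 180: heading 0 -> 180
LT 77: heading 180 -> 257
FD 4.4: (-5,8) -> (-5.99,3.713) [heading=257, draw]
PD: pen down
LT 270: heading 257 -> 167
FD 10: (-5.99,3.713) -> (-15.733,5.962) [heading=167, draw]
PD: pen down
Final: pos=(-15.733,5.962), heading=167, 2 segment(s) drawn

Segment endpoints: x in {-15.733, -5.99, -5}, y in {3.713, 5.962, 8}
xmin=-15.733, ymin=3.713, xmax=-5, ymax=8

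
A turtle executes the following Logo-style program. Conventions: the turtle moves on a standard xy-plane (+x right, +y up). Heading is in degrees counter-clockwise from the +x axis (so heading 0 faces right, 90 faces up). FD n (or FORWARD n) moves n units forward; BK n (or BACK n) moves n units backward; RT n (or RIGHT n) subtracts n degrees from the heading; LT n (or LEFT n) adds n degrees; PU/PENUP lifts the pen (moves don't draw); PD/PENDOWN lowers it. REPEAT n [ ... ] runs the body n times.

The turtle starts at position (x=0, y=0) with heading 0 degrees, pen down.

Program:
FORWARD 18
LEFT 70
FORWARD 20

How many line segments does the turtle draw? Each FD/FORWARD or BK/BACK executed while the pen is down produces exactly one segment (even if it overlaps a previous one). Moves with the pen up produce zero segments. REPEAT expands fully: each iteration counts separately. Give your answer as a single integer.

Answer: 2

Derivation:
Executing turtle program step by step:
Start: pos=(0,0), heading=0, pen down
FD 18: (0,0) -> (18,0) [heading=0, draw]
LT 70: heading 0 -> 70
FD 20: (18,0) -> (24.84,18.794) [heading=70, draw]
Final: pos=(24.84,18.794), heading=70, 2 segment(s) drawn
Segments drawn: 2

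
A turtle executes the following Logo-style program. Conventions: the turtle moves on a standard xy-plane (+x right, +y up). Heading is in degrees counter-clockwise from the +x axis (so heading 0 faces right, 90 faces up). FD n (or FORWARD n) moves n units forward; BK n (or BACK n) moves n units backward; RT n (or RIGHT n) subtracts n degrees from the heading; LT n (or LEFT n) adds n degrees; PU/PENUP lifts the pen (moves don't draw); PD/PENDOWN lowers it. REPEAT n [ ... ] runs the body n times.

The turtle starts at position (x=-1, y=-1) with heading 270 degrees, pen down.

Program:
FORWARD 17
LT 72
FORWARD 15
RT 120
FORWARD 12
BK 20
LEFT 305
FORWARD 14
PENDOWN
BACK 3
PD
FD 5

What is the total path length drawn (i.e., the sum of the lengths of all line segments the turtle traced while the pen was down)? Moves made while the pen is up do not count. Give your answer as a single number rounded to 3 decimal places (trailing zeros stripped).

Executing turtle program step by step:
Start: pos=(-1,-1), heading=270, pen down
FD 17: (-1,-1) -> (-1,-18) [heading=270, draw]
LT 72: heading 270 -> 342
FD 15: (-1,-18) -> (13.266,-22.635) [heading=342, draw]
RT 120: heading 342 -> 222
FD 12: (13.266,-22.635) -> (4.348,-30.665) [heading=222, draw]
BK 20: (4.348,-30.665) -> (19.211,-17.282) [heading=222, draw]
LT 305: heading 222 -> 167
FD 14: (19.211,-17.282) -> (5.57,-14.133) [heading=167, draw]
PD: pen down
BK 3: (5.57,-14.133) -> (8.493,-14.808) [heading=167, draw]
PD: pen down
FD 5: (8.493,-14.808) -> (3.621,-13.683) [heading=167, draw]
Final: pos=(3.621,-13.683), heading=167, 7 segment(s) drawn

Segment lengths:
  seg 1: (-1,-1) -> (-1,-18), length = 17
  seg 2: (-1,-18) -> (13.266,-22.635), length = 15
  seg 3: (13.266,-22.635) -> (4.348,-30.665), length = 12
  seg 4: (4.348,-30.665) -> (19.211,-17.282), length = 20
  seg 5: (19.211,-17.282) -> (5.57,-14.133), length = 14
  seg 6: (5.57,-14.133) -> (8.493,-14.808), length = 3
  seg 7: (8.493,-14.808) -> (3.621,-13.683), length = 5
Total = 86

Answer: 86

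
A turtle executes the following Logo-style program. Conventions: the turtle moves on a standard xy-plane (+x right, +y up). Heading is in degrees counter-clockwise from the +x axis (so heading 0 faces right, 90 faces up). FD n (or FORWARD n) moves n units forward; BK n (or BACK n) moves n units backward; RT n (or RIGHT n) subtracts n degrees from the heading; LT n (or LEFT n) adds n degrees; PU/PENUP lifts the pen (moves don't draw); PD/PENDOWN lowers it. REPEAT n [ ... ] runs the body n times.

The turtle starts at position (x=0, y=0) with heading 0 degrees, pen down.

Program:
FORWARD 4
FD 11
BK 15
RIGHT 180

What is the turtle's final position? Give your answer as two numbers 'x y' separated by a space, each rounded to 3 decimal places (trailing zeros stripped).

Executing turtle program step by step:
Start: pos=(0,0), heading=0, pen down
FD 4: (0,0) -> (4,0) [heading=0, draw]
FD 11: (4,0) -> (15,0) [heading=0, draw]
BK 15: (15,0) -> (0,0) [heading=0, draw]
RT 180: heading 0 -> 180
Final: pos=(0,0), heading=180, 3 segment(s) drawn

Answer: 0 0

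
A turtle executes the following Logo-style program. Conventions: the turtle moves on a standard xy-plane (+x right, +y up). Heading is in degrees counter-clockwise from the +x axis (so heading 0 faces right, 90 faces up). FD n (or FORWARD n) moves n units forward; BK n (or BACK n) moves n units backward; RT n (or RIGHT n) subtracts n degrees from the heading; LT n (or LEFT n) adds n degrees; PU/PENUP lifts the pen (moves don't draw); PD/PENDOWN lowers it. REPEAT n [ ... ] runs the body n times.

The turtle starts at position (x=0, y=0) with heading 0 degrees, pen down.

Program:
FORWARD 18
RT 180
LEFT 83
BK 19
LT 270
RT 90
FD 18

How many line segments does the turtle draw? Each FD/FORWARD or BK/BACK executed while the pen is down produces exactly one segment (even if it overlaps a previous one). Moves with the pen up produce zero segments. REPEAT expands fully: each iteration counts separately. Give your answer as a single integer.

Answer: 3

Derivation:
Executing turtle program step by step:
Start: pos=(0,0), heading=0, pen down
FD 18: (0,0) -> (18,0) [heading=0, draw]
RT 180: heading 0 -> 180
LT 83: heading 180 -> 263
BK 19: (18,0) -> (20.316,18.858) [heading=263, draw]
LT 270: heading 263 -> 173
RT 90: heading 173 -> 83
FD 18: (20.316,18.858) -> (22.509,36.724) [heading=83, draw]
Final: pos=(22.509,36.724), heading=83, 3 segment(s) drawn
Segments drawn: 3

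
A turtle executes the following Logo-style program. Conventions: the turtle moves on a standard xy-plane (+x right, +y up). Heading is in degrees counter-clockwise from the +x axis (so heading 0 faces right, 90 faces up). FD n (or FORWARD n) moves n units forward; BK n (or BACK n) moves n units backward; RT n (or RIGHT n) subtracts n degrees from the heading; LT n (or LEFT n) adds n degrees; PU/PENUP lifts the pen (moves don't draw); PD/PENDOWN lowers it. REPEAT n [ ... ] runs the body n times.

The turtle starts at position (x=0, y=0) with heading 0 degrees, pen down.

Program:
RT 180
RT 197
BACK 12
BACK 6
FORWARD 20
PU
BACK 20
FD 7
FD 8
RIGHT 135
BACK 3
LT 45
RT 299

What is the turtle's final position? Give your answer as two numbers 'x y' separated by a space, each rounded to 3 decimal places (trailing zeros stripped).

Answer: -0.22 2.286

Derivation:
Executing turtle program step by step:
Start: pos=(0,0), heading=0, pen down
RT 180: heading 0 -> 180
RT 197: heading 180 -> 343
BK 12: (0,0) -> (-11.476,3.508) [heading=343, draw]
BK 6: (-11.476,3.508) -> (-17.213,5.263) [heading=343, draw]
FD 20: (-17.213,5.263) -> (1.913,-0.585) [heading=343, draw]
PU: pen up
BK 20: (1.913,-0.585) -> (-17.213,5.263) [heading=343, move]
FD 7: (-17.213,5.263) -> (-10.519,3.216) [heading=343, move]
FD 8: (-10.519,3.216) -> (-2.869,0.877) [heading=343, move]
RT 135: heading 343 -> 208
BK 3: (-2.869,0.877) -> (-0.22,2.286) [heading=208, move]
LT 45: heading 208 -> 253
RT 299: heading 253 -> 314
Final: pos=(-0.22,2.286), heading=314, 3 segment(s) drawn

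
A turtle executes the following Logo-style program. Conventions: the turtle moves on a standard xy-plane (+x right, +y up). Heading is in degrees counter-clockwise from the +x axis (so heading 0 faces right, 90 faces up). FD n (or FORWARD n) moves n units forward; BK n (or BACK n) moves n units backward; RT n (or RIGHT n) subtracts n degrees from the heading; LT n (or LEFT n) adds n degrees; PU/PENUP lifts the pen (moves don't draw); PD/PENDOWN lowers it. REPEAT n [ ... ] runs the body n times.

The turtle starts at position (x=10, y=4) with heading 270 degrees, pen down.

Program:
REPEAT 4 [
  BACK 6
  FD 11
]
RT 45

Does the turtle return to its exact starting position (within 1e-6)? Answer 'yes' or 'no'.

Executing turtle program step by step:
Start: pos=(10,4), heading=270, pen down
REPEAT 4 [
  -- iteration 1/4 --
  BK 6: (10,4) -> (10,10) [heading=270, draw]
  FD 11: (10,10) -> (10,-1) [heading=270, draw]
  -- iteration 2/4 --
  BK 6: (10,-1) -> (10,5) [heading=270, draw]
  FD 11: (10,5) -> (10,-6) [heading=270, draw]
  -- iteration 3/4 --
  BK 6: (10,-6) -> (10,0) [heading=270, draw]
  FD 11: (10,0) -> (10,-11) [heading=270, draw]
  -- iteration 4/4 --
  BK 6: (10,-11) -> (10,-5) [heading=270, draw]
  FD 11: (10,-5) -> (10,-16) [heading=270, draw]
]
RT 45: heading 270 -> 225
Final: pos=(10,-16), heading=225, 8 segment(s) drawn

Start position: (10, 4)
Final position: (10, -16)
Distance = 20; >= 1e-6 -> NOT closed

Answer: no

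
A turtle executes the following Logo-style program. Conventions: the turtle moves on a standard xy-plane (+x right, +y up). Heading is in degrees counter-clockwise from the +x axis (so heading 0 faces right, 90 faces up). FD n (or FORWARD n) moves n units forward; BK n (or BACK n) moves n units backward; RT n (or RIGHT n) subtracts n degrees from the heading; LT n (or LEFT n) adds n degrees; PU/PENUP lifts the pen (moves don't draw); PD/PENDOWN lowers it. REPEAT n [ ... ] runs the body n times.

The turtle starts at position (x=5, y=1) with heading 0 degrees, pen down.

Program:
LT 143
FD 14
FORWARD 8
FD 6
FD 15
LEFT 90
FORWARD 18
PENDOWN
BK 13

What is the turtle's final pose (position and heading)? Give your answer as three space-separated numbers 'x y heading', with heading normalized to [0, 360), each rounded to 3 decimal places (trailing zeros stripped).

Executing turtle program step by step:
Start: pos=(5,1), heading=0, pen down
LT 143: heading 0 -> 143
FD 14: (5,1) -> (-6.181,9.425) [heading=143, draw]
FD 8: (-6.181,9.425) -> (-12.57,14.24) [heading=143, draw]
FD 6: (-12.57,14.24) -> (-17.362,17.851) [heading=143, draw]
FD 15: (-17.362,17.851) -> (-29.341,26.878) [heading=143, draw]
LT 90: heading 143 -> 233
FD 18: (-29.341,26.878) -> (-40.174,12.503) [heading=233, draw]
PD: pen down
BK 13: (-40.174,12.503) -> (-32.35,22.885) [heading=233, draw]
Final: pos=(-32.35,22.885), heading=233, 6 segment(s) drawn

Answer: -32.35 22.885 233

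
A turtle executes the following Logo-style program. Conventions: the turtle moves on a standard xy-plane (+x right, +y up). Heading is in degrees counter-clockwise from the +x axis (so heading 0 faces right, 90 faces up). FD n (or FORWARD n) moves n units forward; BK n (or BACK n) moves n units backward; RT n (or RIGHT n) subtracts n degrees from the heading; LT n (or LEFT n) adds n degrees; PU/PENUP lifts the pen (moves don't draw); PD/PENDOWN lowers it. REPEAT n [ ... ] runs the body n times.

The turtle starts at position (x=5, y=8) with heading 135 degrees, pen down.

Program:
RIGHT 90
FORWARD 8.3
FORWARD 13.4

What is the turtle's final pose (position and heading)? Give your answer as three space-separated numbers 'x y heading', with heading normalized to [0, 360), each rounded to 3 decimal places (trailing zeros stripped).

Executing turtle program step by step:
Start: pos=(5,8), heading=135, pen down
RT 90: heading 135 -> 45
FD 8.3: (5,8) -> (10.869,13.869) [heading=45, draw]
FD 13.4: (10.869,13.869) -> (20.344,23.344) [heading=45, draw]
Final: pos=(20.344,23.344), heading=45, 2 segment(s) drawn

Answer: 20.344 23.344 45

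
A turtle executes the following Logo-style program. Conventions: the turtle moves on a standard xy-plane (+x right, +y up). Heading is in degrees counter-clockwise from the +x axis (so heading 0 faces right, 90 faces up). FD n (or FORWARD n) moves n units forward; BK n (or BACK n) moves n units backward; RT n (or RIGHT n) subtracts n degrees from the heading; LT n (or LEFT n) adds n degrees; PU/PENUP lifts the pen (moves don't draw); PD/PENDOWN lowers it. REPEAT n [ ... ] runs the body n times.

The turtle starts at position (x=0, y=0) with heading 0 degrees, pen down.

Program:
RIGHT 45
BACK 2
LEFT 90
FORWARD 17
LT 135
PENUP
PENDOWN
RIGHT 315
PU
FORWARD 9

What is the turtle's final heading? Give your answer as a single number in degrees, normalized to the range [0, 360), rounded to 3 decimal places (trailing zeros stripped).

Answer: 225

Derivation:
Executing turtle program step by step:
Start: pos=(0,0), heading=0, pen down
RT 45: heading 0 -> 315
BK 2: (0,0) -> (-1.414,1.414) [heading=315, draw]
LT 90: heading 315 -> 45
FD 17: (-1.414,1.414) -> (10.607,13.435) [heading=45, draw]
LT 135: heading 45 -> 180
PU: pen up
PD: pen down
RT 315: heading 180 -> 225
PU: pen up
FD 9: (10.607,13.435) -> (4.243,7.071) [heading=225, move]
Final: pos=(4.243,7.071), heading=225, 2 segment(s) drawn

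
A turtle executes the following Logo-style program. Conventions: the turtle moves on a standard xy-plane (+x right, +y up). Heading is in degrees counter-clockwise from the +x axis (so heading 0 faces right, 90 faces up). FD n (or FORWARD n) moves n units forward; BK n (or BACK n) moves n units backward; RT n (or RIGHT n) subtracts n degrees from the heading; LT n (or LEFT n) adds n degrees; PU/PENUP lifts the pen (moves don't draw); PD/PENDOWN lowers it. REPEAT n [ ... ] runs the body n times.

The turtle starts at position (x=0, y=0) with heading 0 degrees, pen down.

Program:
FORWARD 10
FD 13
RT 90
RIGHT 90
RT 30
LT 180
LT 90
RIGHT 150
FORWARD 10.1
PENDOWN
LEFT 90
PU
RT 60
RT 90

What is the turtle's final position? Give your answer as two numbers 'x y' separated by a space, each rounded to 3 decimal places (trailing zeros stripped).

Executing turtle program step by step:
Start: pos=(0,0), heading=0, pen down
FD 10: (0,0) -> (10,0) [heading=0, draw]
FD 13: (10,0) -> (23,0) [heading=0, draw]
RT 90: heading 0 -> 270
RT 90: heading 270 -> 180
RT 30: heading 180 -> 150
LT 180: heading 150 -> 330
LT 90: heading 330 -> 60
RT 150: heading 60 -> 270
FD 10.1: (23,0) -> (23,-10.1) [heading=270, draw]
PD: pen down
LT 90: heading 270 -> 0
PU: pen up
RT 60: heading 0 -> 300
RT 90: heading 300 -> 210
Final: pos=(23,-10.1), heading=210, 3 segment(s) drawn

Answer: 23 -10.1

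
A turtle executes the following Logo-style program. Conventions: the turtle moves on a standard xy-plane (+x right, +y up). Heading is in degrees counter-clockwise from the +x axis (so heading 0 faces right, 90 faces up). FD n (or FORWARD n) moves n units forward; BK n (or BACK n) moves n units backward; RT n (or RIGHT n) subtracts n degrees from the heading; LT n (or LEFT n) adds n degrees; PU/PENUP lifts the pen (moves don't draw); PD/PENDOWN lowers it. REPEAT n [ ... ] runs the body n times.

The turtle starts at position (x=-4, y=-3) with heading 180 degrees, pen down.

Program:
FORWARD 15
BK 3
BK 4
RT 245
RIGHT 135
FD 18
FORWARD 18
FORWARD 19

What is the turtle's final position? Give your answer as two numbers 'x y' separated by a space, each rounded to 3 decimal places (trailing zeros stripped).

Answer: -63.683 15.811

Derivation:
Executing turtle program step by step:
Start: pos=(-4,-3), heading=180, pen down
FD 15: (-4,-3) -> (-19,-3) [heading=180, draw]
BK 3: (-19,-3) -> (-16,-3) [heading=180, draw]
BK 4: (-16,-3) -> (-12,-3) [heading=180, draw]
RT 245: heading 180 -> 295
RT 135: heading 295 -> 160
FD 18: (-12,-3) -> (-28.914,3.156) [heading=160, draw]
FD 18: (-28.914,3.156) -> (-45.829,9.313) [heading=160, draw]
FD 19: (-45.829,9.313) -> (-63.683,15.811) [heading=160, draw]
Final: pos=(-63.683,15.811), heading=160, 6 segment(s) drawn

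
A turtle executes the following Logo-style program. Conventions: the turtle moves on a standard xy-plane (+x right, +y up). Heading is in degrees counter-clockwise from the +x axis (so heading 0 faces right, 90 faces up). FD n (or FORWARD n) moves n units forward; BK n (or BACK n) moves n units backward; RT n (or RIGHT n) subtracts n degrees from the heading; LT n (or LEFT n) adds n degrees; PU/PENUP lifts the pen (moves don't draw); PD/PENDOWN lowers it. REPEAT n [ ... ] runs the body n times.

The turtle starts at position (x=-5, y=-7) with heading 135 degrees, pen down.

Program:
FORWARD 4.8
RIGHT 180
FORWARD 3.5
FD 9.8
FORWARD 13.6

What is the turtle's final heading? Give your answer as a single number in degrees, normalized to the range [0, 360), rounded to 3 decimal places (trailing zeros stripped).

Executing turtle program step by step:
Start: pos=(-5,-7), heading=135, pen down
FD 4.8: (-5,-7) -> (-8.394,-3.606) [heading=135, draw]
RT 180: heading 135 -> 315
FD 3.5: (-8.394,-3.606) -> (-5.919,-6.081) [heading=315, draw]
FD 9.8: (-5.919,-6.081) -> (1.01,-13.01) [heading=315, draw]
FD 13.6: (1.01,-13.01) -> (10.627,-22.627) [heading=315, draw]
Final: pos=(10.627,-22.627), heading=315, 4 segment(s) drawn

Answer: 315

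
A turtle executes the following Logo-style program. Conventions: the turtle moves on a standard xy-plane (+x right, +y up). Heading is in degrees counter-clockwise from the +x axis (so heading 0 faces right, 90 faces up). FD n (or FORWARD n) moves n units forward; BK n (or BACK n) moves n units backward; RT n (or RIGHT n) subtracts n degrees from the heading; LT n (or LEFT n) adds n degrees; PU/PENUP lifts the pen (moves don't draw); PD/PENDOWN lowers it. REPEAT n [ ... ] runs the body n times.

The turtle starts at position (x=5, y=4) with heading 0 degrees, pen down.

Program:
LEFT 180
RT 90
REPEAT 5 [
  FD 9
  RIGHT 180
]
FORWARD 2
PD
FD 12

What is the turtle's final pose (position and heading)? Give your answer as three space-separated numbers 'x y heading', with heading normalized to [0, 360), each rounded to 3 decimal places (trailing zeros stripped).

Executing turtle program step by step:
Start: pos=(5,4), heading=0, pen down
LT 180: heading 0 -> 180
RT 90: heading 180 -> 90
REPEAT 5 [
  -- iteration 1/5 --
  FD 9: (5,4) -> (5,13) [heading=90, draw]
  RT 180: heading 90 -> 270
  -- iteration 2/5 --
  FD 9: (5,13) -> (5,4) [heading=270, draw]
  RT 180: heading 270 -> 90
  -- iteration 3/5 --
  FD 9: (5,4) -> (5,13) [heading=90, draw]
  RT 180: heading 90 -> 270
  -- iteration 4/5 --
  FD 9: (5,13) -> (5,4) [heading=270, draw]
  RT 180: heading 270 -> 90
  -- iteration 5/5 --
  FD 9: (5,4) -> (5,13) [heading=90, draw]
  RT 180: heading 90 -> 270
]
FD 2: (5,13) -> (5,11) [heading=270, draw]
PD: pen down
FD 12: (5,11) -> (5,-1) [heading=270, draw]
Final: pos=(5,-1), heading=270, 7 segment(s) drawn

Answer: 5 -1 270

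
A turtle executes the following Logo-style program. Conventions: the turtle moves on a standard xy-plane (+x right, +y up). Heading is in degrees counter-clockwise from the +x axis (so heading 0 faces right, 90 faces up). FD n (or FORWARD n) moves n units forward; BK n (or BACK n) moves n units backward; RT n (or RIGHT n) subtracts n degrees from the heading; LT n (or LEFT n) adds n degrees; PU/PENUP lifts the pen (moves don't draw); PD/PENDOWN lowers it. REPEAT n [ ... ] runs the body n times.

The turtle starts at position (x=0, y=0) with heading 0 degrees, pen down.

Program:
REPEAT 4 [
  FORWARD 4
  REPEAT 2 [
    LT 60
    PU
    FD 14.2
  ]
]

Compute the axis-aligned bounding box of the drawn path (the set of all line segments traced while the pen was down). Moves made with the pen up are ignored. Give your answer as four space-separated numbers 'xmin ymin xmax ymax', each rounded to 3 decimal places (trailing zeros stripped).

Executing turtle program step by step:
Start: pos=(0,0), heading=0, pen down
REPEAT 4 [
  -- iteration 1/4 --
  FD 4: (0,0) -> (4,0) [heading=0, draw]
  REPEAT 2 [
    -- iteration 1/2 --
    LT 60: heading 0 -> 60
    PU: pen up
    FD 14.2: (4,0) -> (11.1,12.298) [heading=60, move]
    -- iteration 2/2 --
    LT 60: heading 60 -> 120
    PU: pen up
    FD 14.2: (11.1,12.298) -> (4,24.595) [heading=120, move]
  ]
  -- iteration 2/4 --
  FD 4: (4,24.595) -> (2,28.059) [heading=120, move]
  REPEAT 2 [
    -- iteration 1/2 --
    LT 60: heading 120 -> 180
    PU: pen up
    FD 14.2: (2,28.059) -> (-12.2,28.059) [heading=180, move]
    -- iteration 2/2 --
    LT 60: heading 180 -> 240
    PU: pen up
    FD 14.2: (-12.2,28.059) -> (-19.3,15.762) [heading=240, move]
  ]
  -- iteration 3/4 --
  FD 4: (-19.3,15.762) -> (-21.3,12.298) [heading=240, move]
  REPEAT 2 [
    -- iteration 1/2 --
    LT 60: heading 240 -> 300
    PU: pen up
    FD 14.2: (-21.3,12.298) -> (-14.2,0) [heading=300, move]
    -- iteration 2/2 --
    LT 60: heading 300 -> 0
    PU: pen up
    FD 14.2: (-14.2,0) -> (0,0) [heading=0, move]
  ]
  -- iteration 4/4 --
  FD 4: (0,0) -> (4,0) [heading=0, move]
  REPEAT 2 [
    -- iteration 1/2 --
    LT 60: heading 0 -> 60
    PU: pen up
    FD 14.2: (4,0) -> (11.1,12.298) [heading=60, move]
    -- iteration 2/2 --
    LT 60: heading 60 -> 120
    PU: pen up
    FD 14.2: (11.1,12.298) -> (4,24.595) [heading=120, move]
  ]
]
Final: pos=(4,24.595), heading=120, 1 segment(s) drawn

Segment endpoints: x in {0, 4}, y in {0}
xmin=0, ymin=0, xmax=4, ymax=0

Answer: 0 0 4 0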